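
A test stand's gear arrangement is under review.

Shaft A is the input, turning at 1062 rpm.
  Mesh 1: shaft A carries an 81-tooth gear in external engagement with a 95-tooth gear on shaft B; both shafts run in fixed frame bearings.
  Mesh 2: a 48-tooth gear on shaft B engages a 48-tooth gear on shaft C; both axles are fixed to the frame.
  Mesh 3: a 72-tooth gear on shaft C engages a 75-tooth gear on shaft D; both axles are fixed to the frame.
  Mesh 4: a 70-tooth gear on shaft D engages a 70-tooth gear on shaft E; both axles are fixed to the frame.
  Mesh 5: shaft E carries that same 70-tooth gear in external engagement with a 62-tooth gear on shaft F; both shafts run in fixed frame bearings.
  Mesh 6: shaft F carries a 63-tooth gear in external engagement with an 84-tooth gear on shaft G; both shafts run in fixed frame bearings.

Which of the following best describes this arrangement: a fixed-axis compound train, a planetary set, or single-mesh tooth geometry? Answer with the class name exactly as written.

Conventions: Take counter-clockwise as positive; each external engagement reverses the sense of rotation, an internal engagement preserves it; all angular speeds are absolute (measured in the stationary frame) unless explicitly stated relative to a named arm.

fixed-axis compound train

topology: fixed-axis compound train — 6 meshes, A→G
classification: fixed-axis compound train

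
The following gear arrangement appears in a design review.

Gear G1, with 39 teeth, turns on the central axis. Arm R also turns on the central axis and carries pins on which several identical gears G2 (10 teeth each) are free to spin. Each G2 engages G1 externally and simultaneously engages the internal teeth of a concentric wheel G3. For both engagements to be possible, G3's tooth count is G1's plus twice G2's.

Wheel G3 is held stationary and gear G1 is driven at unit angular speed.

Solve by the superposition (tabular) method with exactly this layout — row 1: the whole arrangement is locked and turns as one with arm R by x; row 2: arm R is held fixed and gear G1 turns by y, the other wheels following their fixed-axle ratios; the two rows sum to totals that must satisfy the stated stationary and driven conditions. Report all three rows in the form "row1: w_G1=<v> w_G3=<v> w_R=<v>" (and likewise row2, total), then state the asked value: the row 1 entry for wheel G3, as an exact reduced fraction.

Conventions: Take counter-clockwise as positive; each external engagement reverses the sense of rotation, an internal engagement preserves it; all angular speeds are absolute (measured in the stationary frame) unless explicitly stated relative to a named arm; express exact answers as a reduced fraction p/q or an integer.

row1: w_G1=39/98 w_G3=39/98 w_R=39/98
row2: w_G1=59/98 w_G3=-39/98 w_R=0
total: w_G1=1 w_G3=0 w_R=39/98
asked value: 39/98

class = planetary set [G3 = 39+2·10 = 59; Willis about the carrier]
row 1 (train locked, turned with arm): all members turn x
superposition row 2 [arm held]: sun y, ring −(39/59)·y, arm 0
boundary: total ω_ring = x − (39/59)·y = 0 and total ω_sun = x + y = 1  ⇒  y = 59/98, x = 39/98
row 2 ring = −(39/59)·59/98 = -39/98
totals (row 1 + row 2): sun 39/98 + 59/98 = 1, ring 39/98 + (-39/98) = 0, arm 39/98 + 0 = 39/98
asked cell (row1, ring) = 39/98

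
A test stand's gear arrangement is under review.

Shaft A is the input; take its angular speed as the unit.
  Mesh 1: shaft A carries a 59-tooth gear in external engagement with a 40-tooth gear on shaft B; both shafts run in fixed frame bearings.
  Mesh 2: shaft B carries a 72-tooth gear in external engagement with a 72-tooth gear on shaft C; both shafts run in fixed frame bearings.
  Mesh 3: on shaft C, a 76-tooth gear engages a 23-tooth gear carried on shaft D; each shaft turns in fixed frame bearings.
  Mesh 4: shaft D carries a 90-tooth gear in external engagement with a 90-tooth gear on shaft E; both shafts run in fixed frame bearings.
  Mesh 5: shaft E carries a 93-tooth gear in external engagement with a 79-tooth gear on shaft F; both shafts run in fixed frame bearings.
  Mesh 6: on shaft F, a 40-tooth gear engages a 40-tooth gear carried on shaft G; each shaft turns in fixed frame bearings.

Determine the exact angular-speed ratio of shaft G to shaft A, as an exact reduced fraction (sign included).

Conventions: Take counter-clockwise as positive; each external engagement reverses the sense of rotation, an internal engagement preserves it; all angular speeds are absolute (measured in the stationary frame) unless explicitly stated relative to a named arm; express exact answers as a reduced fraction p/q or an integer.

104253/18170

class = fixed-axis compound train [6 meshes; 6 ratios multiply, 6 sense flips]
mesh 1 [59T→40T]: running ratio 59/40, sense −
mesh 2 [72T→72T]: running ratio 59/40, sense +
mesh 3 [76T→23T]: running ratio 1121/230, sense −
mesh 4 [90T→90T]: running ratio 1121/230, sense +
mesh 5 [93T→79T]: running ratio 104253/18170, sense −
mesh 6 [40T→40T]: running ratio 104253/18170, sense +
ω_out/ω_in = 104253/18170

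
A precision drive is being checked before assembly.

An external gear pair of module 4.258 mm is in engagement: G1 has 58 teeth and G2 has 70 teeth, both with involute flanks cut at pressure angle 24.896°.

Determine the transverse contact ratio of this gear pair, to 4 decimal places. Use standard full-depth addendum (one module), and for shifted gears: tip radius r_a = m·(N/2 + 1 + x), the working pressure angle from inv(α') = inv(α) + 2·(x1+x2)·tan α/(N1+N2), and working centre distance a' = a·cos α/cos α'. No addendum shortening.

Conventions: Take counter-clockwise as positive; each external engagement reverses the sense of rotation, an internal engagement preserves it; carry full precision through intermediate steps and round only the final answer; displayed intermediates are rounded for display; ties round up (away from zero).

1.5632

single-mesh involute tooth geometry (58T engaging 70T at module 4.258)
base radii: r_b1 = 112.007238, r_b2 = 135.181150
tip radii: r_a1 = 127.740000, r_a2 = 153.288000
no profile shift: α' = α, a' = a
action lengths: √(r_a1²−r_b1²) = 61.415683, √(r_a2²−r_b2²) = 72.272178
base pitch p_b = π·m·cos α = 12.133832
CR = (61.415683 + 72.272178 − 272.512000·sin 24.89600°)/12.133832 = 1.563217
contact ratio ≈ 1.5632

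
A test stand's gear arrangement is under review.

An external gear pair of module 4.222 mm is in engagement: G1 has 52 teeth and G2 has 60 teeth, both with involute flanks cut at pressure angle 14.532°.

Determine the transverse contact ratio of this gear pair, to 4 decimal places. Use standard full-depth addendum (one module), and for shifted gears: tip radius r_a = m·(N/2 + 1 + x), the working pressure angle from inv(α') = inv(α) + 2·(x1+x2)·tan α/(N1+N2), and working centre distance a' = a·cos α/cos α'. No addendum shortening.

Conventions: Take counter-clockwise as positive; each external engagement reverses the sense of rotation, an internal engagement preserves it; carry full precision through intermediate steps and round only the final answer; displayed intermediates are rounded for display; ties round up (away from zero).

recognized (one external pair, fixed centres): single-mesh tooth geometry, m = 4.222, N1 = 52, N2 = 60
base radii: r_b1 = 106.260136, r_b2 = 122.607849
tip radii: r_a1 = 113.994000, r_a2 = 130.882000
no profile shift: α' = α, a' = a
action lengths: √(r_a1²−r_b1²) = 41.272455, √(r_a2²−r_b2²) = 45.797525
base pitch p_b = π·m·cos α = 12.839464
CR = (41.272455 + 45.797525 − 236.432000·sin 14.53200°)/12.839464 = 2.160861
contact ratio ≈ 2.1609

2.1609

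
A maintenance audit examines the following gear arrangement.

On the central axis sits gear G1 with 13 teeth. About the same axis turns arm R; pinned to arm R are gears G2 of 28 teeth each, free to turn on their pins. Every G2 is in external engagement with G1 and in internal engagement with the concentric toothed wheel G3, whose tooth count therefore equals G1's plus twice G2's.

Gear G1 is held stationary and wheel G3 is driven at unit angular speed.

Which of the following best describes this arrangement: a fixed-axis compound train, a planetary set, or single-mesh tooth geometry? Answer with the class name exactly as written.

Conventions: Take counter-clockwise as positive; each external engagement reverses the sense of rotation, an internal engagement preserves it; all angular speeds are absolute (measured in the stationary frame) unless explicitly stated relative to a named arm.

planetary set

recognized (axles ride arm R): planetary set, 13/28/69 teeth
classification: planetary set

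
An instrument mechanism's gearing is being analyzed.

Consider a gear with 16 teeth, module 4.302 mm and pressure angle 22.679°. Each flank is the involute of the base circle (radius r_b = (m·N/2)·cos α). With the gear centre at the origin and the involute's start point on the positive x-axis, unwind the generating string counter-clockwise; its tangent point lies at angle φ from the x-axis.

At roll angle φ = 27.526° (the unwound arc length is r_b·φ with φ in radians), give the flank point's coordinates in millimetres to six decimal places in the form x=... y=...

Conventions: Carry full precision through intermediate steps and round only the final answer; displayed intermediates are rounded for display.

x=35.210748 y=1.146818

single-mesh involute tooth geometry (16T wheel at module 4.302)
pitch radius r_p = m·N/2 = 4.302·16/2 = 34.416000
base radius r_b = r_p·cos α = 34.416000·cos 22.679° = 31.754937
roll angle φ = 27.526° = 0.48041933 rad
x = r_b·(cos φ + φ·sin φ) = 35.210748
y = r_b·(sin φ − φ·cos φ) = 1.146818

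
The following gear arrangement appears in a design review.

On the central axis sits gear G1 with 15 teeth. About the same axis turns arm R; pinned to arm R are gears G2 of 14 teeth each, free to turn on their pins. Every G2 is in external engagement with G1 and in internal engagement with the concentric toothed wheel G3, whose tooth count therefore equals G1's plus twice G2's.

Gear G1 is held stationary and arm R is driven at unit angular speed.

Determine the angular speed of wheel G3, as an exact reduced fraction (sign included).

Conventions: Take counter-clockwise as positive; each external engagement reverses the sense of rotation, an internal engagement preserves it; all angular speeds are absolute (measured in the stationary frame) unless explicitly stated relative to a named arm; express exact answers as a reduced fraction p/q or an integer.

recognized (axles ride arm R): planetary set, 15/14/43 teeth
ring teeth: 15 + 2·14 = 43
15(ω_sun−ω_arm) = −43(ω_ring−ω_arm),  ω_sun = 0, ω_arm = 1
ω_ring = 1 − (15/43)(0−1) = 58/43
exact speed ratio = 58/43

58/43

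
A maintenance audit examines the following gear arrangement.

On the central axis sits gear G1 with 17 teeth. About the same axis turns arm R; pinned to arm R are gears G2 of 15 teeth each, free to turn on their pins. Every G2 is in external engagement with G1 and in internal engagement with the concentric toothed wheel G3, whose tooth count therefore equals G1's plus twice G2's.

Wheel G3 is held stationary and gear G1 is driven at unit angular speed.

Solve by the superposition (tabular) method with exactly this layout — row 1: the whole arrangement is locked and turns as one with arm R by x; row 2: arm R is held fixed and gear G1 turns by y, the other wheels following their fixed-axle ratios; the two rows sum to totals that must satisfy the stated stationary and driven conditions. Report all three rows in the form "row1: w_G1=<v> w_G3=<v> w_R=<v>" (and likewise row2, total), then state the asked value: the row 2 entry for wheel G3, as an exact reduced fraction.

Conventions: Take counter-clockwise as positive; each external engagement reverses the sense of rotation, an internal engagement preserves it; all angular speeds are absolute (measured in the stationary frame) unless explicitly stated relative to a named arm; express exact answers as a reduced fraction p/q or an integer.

recognized (axles ride arm R): planetary set, 17/15/47 teeth
superposition row 1 [locked train]: every member turns x
row 2 — arm fixed, fixed-axis ratios: sun y, ring −(17/47)·y, arm 0
boundary: total ω_ring = x − (17/47)·y = 0 and total ω_sun = x + y = 1  ⇒  y = 47/64, x = 17/64
row 2 ring = −(17/47)·47/64 = -17/64
totals (row 1 + row 2): sun 17/64 + 47/64 = 1, ring 17/64 + (-17/64) = 0, arm 17/64 + 0 = 17/64
asked cell (row2, ring) = -17/64

row1: w_G1=17/64 w_G3=17/64 w_R=17/64
row2: w_G1=47/64 w_G3=-17/64 w_R=0
total: w_G1=1 w_G3=0 w_R=17/64
asked value: -17/64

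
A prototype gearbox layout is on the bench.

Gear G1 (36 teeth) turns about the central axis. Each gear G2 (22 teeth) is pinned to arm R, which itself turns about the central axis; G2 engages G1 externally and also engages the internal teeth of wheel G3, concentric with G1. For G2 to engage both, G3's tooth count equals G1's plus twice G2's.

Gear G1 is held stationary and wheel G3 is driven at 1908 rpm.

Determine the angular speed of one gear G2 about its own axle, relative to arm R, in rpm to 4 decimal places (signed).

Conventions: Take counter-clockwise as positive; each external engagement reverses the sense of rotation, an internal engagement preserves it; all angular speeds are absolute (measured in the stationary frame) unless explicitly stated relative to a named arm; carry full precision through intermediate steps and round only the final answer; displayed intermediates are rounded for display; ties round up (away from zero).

topology: planetary set — G1 36T / G2 22T / G3 80T, arm = carrier (Willis)
normalise by the input: solve with ω_ring = 1, then scale by 1908 rpm
ring teeth: 36 + 2·22 = 80
36(ω_sun−ω_arm) = −80(ω_ring−ω_arm),  ω_sun = 0, ω_ring = 1
36(0−ω_arm) = −80(1−ω_arm)  ⇒  116·ω_arm = 80  ⇒  ω_arm = 20/29
sun–planet mesh: 36·(0−20/29) = −22·(ω_p−ω_arm)  ⇒  ω_p−ω_arm = 360/319
scale: ω_p−ω_arm = 360/319 × 1908 rpm = +2153.2288 rpm

+2153.2288 rpm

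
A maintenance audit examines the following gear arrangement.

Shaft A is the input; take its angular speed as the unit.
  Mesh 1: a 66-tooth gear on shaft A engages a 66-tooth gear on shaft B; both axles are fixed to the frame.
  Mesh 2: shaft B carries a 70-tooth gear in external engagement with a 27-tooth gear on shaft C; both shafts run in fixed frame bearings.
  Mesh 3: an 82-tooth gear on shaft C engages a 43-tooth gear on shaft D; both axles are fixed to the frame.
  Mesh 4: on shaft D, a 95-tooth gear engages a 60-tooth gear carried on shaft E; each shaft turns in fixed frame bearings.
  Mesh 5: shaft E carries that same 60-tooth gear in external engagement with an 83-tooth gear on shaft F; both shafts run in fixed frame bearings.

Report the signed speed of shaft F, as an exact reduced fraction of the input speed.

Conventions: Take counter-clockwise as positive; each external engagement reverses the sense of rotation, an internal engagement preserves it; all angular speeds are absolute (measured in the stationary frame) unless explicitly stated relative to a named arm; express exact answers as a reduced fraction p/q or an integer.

-545300/96363

5-mesh fixed-axis compound train (all bearings frame-fixed)
mesh 1 [66T→66T]: |ω|/ω_in = 1×66/66 = 1, sense flips to −
mesh 2 [70T→27T]: |ω|/ω_in = 1×70/27 = 70/27, sense flips to +
mesh 3 [82T→43T]: |ω|/ω_in = (70/27)×82/43 = 5740/1161, sense flips to −
mesh 4 [95T→60T]: |ω|/ω_in = (5740/1161)×95/60 = 27265/3483, sense flips to +
mesh 5 [60T→83T]: |ω|/ω_in = (27265/3483)×60/83 = 545300/96363, sense flips to −
signed output speed (× input speed) = -545300/96363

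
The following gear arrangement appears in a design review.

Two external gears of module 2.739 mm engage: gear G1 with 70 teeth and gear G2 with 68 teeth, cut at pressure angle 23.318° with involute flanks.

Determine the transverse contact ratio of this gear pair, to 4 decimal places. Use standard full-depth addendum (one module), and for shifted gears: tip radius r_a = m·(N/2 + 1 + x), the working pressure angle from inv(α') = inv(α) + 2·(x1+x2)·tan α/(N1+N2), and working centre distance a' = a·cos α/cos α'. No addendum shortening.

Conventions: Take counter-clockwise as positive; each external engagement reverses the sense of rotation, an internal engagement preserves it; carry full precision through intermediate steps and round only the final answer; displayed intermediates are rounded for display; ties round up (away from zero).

recognized (one external pair, fixed centres): single-mesh tooth geometry, m = 2.739, N1 = 70, N2 = 68
base radii: r_b1 = 88.034945, r_b2 = 85.519661
tip radii: r_a1 = 98.604000, r_a2 = 95.865000
no profile shift: α' = α, a' = a
action lengths: √(r_a1²−r_b1²) = 44.413930, √(r_a2²−r_b2²) = 43.318423
base pitch p_b = π·m·cos α = 7.901998
CR = (44.413930 + 43.318423 − 188.991000·sin 23.31800°)/7.901998 = 1.635445
contact ratio ≈ 1.6354

1.6354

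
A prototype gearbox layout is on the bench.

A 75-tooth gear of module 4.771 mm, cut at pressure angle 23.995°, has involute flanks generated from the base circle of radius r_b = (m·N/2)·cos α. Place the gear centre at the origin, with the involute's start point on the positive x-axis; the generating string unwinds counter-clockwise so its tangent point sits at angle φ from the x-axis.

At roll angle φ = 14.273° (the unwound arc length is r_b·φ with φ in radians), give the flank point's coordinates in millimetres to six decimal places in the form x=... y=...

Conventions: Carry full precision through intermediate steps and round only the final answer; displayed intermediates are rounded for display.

single-mesh involute tooth geometry (75T wheel at module 4.771)
pitch radius r_p = m·N/2 = 4.771·75/2 = 178.912500
base radius r_b = r_p·cos α = 178.912500·cos 23.995° = 163.451051
roll angle φ = 14.273° = 0.24911084 rad
x = r_b·(cos φ + φ·sin φ) = 168.444218
y = r_b·(sin φ − φ·cos φ) = 0.837041

x=168.444218 y=0.837041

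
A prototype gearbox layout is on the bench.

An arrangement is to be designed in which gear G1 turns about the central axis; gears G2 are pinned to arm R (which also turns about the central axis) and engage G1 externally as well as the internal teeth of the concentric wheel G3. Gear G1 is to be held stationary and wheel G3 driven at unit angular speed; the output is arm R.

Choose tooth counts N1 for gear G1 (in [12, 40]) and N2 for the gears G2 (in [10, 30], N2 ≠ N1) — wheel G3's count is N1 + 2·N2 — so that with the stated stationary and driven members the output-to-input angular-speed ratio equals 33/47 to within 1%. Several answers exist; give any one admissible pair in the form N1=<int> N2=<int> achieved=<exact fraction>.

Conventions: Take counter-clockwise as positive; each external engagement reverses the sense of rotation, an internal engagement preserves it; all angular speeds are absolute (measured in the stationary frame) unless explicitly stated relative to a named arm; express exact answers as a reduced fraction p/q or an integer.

N1=28 N2=19 achieved=33/47

design class (target 33/47): planetary set
Willis with ω_sun = 0: ω_arm/ω_ring = N3/(N1+N3); set equal to 33/47  ⇒  N3/N1 = (33/47)/(1 − 33/47) = 33/14
N3 = N1 + 2·N2  ⇒  N2/N1 = (N3/N1 − 1)/2 = (33/14 − 1)/2 = 19/28
smallest multiple with N1 ≥ 12 and N2 ≥ 10: k = 1  ⇒  N1 = 1·28 = 28, N2 = 1·19 = 19 (N1 ≤ 40, N2 ≤ 30, N2 ≠ N1 ✓), N3 = 28 + 2·19 = 66
check: N3/(N1+N3) with N1 = 28, N3 = 66 gives 33/47; |achieved − target| = 0 ≤ 33/4700 ✓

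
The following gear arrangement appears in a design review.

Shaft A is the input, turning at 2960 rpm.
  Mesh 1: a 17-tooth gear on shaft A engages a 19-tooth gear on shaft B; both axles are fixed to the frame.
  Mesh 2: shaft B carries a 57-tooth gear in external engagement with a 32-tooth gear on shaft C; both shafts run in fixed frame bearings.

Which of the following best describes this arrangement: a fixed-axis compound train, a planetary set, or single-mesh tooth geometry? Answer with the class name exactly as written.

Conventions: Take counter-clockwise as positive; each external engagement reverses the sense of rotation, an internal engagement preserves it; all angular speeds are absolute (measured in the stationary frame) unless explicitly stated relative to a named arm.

fixed-axis compound train

recognized (3 fixed axles, 2 meshes): fixed-axis compound train
classification: fixed-axis compound train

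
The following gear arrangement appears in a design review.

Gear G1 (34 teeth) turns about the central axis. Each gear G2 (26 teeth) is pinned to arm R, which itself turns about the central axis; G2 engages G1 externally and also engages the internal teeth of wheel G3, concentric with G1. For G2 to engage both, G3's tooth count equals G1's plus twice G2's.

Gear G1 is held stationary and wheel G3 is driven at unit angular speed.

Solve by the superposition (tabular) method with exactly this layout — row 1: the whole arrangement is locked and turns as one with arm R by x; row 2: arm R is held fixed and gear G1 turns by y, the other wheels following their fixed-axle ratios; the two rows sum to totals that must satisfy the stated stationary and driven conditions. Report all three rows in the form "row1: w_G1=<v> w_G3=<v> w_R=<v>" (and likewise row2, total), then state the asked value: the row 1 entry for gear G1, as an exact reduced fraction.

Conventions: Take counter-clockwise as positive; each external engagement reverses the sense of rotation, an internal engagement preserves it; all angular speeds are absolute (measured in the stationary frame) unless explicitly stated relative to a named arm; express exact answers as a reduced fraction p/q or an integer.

row1: w_G1=43/60 w_G3=43/60 w_R=43/60
row2: w_G1=-43/60 w_G3=17/60 w_R=0
total: w_G1=0 w_G3=1 w_R=43/60
asked value: 43/60

recognized (axles ride arm R): planetary set, 34/26/86 teeth
row 1 — lock + rotate with arm: ω_sun = ω_ring = ω_arm = x
superposition row 2 [arm held]: sun y, ring −(34/86)·y, arm 0
boundary: total ω_sun = x + y = 0 and total ω_ring = x − (34/86)·y = 1  ⇒  y = -43/60, x = 43/60
row 2 ring = −(34/86)·(-43/60) = 17/60
totals (row 1 + row 2): sun 43/60 + (-43/60) = 0, ring 43/60 + 17/60 = 1, arm 43/60 + 0 = 43/60
asked cell (row1, sun) = 43/60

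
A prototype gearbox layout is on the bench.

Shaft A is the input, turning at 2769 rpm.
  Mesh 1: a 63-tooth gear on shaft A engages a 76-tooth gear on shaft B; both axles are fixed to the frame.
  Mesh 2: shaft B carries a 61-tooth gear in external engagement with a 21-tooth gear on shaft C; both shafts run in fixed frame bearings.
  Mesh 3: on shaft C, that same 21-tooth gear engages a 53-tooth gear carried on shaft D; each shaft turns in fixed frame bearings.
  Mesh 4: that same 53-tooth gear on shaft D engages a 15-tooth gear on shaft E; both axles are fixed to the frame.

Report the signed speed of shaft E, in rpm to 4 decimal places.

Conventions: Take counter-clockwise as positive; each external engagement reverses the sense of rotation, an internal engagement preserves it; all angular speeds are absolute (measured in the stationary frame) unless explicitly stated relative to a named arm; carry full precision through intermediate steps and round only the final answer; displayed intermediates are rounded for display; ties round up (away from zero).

4-mesh fixed-axis compound train (all bearings frame-fixed)
mesh 1 [63T→76T]: ω = 2769.0000×63/76 = 2295.3553 rpm, sense flips to −
mesh 2 [61T→21T]: ω = 2295.3553×61/21 = 6667.4605 rpm, sense flips to +
mesh 3 [21T→53T]: ω = 6667.4605×21/53 = 2641.8240 rpm, sense flips to −
mesh 4 [53T→15T]: ω = 2641.8240×53/15 = 9334.4447 rpm, sense flips to +
signed output speed = +9334.4447 rpm

+9334.4447 rpm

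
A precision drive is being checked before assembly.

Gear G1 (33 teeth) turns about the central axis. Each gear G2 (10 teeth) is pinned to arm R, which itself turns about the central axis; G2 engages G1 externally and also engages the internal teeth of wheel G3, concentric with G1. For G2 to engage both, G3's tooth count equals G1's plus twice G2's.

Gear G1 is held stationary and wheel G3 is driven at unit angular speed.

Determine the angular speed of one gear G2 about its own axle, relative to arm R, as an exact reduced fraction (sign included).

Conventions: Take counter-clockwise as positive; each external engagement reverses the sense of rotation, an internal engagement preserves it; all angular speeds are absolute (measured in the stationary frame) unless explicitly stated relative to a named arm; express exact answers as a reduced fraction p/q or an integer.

1749/860

topology: planetary set — G1 33T / G2 10T / G3 53T, arm = carrier (Willis)
ring teeth: 33 + 2·10 = 53
33(ω_sun−ω_arm) = −53(ω_ring−ω_arm),  ω_sun = 0, ω_ring = 1
33(0−ω_arm) = −53(1−ω_arm)  ⇒  86·ω_arm = 53  ⇒  ω_arm = 53/86
sun–planet mesh: 33·(0−53/86) = −10·(ω_p−ω_arm)  ⇒  ω_p−ω_arm = 1749/860
exact speed ratio = 1749/860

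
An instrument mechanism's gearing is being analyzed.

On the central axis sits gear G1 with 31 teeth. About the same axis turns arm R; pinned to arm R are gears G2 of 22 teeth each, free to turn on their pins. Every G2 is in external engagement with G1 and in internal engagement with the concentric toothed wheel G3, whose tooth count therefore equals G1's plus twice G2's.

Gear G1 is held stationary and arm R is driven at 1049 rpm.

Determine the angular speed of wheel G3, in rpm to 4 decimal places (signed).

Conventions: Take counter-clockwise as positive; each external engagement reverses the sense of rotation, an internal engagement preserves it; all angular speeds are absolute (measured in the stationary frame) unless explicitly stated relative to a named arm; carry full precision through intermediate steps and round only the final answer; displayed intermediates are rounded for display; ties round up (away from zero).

recognized (axles ride arm R): planetary set, 31/22/75 teeth
normalise by the input: solve with ω_arm = 1, then scale by 1049 rpm
ring teeth: 31 + 2·22 = 75
31(ω_sun−ω_arm) = −75(ω_ring−ω_arm),  ω_sun = 0, ω_arm = 1
ω_ring = 1 − (31/75)(0−1) = 106/75
scale: ω_ring = 106/75 × 1049 rpm = +1482.5867 rpm

+1482.5867 rpm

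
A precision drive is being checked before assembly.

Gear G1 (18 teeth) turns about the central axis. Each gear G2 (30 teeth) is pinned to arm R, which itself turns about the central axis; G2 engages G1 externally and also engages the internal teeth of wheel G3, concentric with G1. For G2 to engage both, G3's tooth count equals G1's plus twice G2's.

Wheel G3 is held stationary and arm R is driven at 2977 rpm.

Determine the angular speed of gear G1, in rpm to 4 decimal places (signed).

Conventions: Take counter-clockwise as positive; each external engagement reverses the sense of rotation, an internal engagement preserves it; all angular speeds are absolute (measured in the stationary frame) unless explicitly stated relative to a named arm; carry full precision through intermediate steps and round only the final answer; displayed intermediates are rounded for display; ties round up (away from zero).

+15877.3333 rpm

recognized (axles ride arm R): planetary set, 18/30/78 teeth
normalise by the input: solve with ω_arm = 1, then scale by 2977 rpm
ring teeth: 18 + 2·30 = 78
18(ω_sun−ω_arm) = −78(ω_ring−ω_arm),  ω_ring = 0, ω_arm = 1
ω_sun = 1 − (78/18)(0−1) = 16/3
scale: ω_sun = 16/3 × 2977 rpm = +15877.3333 rpm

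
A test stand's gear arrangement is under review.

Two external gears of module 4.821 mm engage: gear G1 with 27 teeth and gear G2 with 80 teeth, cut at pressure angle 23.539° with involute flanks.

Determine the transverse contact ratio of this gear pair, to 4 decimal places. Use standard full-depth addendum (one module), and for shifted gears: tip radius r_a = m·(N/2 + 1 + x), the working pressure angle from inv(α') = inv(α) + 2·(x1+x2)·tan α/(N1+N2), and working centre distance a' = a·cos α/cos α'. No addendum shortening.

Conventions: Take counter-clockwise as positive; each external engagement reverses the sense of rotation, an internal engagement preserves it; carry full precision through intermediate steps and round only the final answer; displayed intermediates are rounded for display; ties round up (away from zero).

1.5706

single-mesh involute tooth geometry (27T engaging 80T at module 4.821)
base radii: r_b1 = 59.667801, r_b2 = 176.793483
tip radii: r_a1 = 69.904500, r_a2 = 197.661000
no profile shift: α' = α, a' = a
action lengths: √(r_a1²−r_b1²) = 36.419675, √(r_a2²−r_b2²) = 88.396466
base pitch p_b = π·m·cos α = 13.885328
CR = (36.419675 + 88.396466 − 257.923500·sin 23.53900°)/13.885328 = 1.570608
contact ratio ≈ 1.5706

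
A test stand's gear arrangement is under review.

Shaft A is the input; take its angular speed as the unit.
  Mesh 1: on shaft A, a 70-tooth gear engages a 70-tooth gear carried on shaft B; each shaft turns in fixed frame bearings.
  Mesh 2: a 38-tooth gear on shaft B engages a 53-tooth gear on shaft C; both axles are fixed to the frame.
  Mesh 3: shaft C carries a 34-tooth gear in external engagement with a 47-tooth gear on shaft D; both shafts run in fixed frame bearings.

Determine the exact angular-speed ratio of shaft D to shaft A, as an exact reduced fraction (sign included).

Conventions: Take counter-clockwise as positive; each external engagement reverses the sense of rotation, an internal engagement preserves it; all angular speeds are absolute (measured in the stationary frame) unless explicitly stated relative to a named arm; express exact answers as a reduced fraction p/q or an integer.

-1292/2491

class = fixed-axis compound train [3 meshes; 3 ratios multiply, 3 sense flips]
mesh 1 [70T→70T]: running ratio 1, sense −
mesh 2 [38T→53T]: running ratio 38/53, sense +
mesh 3 [34T→47T]: running ratio 1292/2491, sense −
ω_out/ω_in = -1292/2491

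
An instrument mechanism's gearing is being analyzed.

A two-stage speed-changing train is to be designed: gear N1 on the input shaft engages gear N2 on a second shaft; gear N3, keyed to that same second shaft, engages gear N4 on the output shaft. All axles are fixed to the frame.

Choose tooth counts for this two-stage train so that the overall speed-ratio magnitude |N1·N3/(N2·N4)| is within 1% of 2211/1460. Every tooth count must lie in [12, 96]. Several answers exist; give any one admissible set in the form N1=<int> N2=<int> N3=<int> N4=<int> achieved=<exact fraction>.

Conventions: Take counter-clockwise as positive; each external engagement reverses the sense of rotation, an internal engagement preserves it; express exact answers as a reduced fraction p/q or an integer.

topology: fixed-axis compound train — 2 stages, target 2211/1460
target = 2211/1460 in lowest terms: an exact hit needs N1·N3 = k·2211 and N2·N4 = k·1460 for one integer k, every count in [12, 96]; additionally prefer no 1:1 stage (N1 ≠ N2, N3 ≠ N4)
k = 1: N1·N3 = 2211 = 33·67, N2·N4 = 1460 = 20·73
achieved = 33·67/(20·73) = 2211/1460; |achieved − target| = 0 ≤ 2211/146000 ✓

N1=33 N2=20 N3=67 N4=73 achieved=2211/1460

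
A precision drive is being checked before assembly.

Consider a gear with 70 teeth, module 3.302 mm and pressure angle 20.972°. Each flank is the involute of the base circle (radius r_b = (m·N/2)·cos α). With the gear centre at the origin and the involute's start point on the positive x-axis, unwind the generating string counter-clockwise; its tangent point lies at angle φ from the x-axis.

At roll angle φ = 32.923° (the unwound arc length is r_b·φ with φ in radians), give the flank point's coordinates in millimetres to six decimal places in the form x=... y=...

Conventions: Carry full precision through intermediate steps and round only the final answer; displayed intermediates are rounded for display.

x=124.285924 y=6.602059

class = single-mesh tooth geometry [base-circle involute, m = 3.302, 70T]
pitch radius r_p = m·N/2 = 3.302·70/2 = 115.570000
base radius r_b = r_p·cos α = 115.570000·cos 20.972° = 107.914117
roll angle φ = 32.923° = 0.57461475 rad
x = r_b·(cos φ + φ·sin φ) = 124.285924
y = r_b·(sin φ − φ·cos φ) = 6.602059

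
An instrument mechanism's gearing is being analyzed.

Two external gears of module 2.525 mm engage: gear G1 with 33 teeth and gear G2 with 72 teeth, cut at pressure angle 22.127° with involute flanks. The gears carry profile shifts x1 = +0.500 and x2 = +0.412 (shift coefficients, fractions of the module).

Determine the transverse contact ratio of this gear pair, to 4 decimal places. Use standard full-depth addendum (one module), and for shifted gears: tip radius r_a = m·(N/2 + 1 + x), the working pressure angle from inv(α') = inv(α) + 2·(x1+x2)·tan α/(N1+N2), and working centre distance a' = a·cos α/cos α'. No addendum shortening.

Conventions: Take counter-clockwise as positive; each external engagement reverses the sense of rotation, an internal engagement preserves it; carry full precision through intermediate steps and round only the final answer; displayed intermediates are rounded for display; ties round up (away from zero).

single-mesh involute tooth geometry (33T engaging 72T at module 2.525)
base radii: r_b1 = 38.594108, r_b2 = 84.205327
tip radii: r_a1 = 45.450000, r_a2 = 94.465300
inv(α') = inv(22.127°) + 2·(+0.500+0.412)·tan α/(33+72) = 0.02748128  ⇒  α' = 24.32217°
a' = a·cos α / cos α' = 132.5625·cos 22.127°/cos 24.32217° = 134.760218
action lengths: √(r_a1²−r_b1²) = 24.004110, √(r_a2²−r_b2²) = 42.815368
base pitch p_b = π·m·cos α = 7.348301
CR = (24.004110 + 42.815368 − 134.760218·sin 24.32217°)/7.348301 = 1.539974
contact ratio ≈ 1.5400

1.5400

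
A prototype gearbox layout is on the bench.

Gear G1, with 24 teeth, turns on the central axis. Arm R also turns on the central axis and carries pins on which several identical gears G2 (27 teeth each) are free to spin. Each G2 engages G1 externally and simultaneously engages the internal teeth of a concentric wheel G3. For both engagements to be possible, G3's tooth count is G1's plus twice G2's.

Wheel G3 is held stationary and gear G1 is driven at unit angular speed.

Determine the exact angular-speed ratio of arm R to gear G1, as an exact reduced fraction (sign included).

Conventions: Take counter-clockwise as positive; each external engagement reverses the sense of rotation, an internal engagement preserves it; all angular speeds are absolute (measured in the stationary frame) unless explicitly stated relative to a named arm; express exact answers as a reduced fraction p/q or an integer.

4/17

topology: planetary set — G1 24T / G2 27T / G3 78T, arm = carrier (Willis)
ring teeth: 24 + 2·27 = 78
24(ω_sun−ω_arm) = −78(ω_ring−ω_arm),  ω_ring = 0, ω_sun = 1
24(1−ω_arm) = −78(0−ω_arm)  ⇒  102·ω_arm = 24  ⇒  ω_arm = 4/17
ω_out/ω_in = 4/17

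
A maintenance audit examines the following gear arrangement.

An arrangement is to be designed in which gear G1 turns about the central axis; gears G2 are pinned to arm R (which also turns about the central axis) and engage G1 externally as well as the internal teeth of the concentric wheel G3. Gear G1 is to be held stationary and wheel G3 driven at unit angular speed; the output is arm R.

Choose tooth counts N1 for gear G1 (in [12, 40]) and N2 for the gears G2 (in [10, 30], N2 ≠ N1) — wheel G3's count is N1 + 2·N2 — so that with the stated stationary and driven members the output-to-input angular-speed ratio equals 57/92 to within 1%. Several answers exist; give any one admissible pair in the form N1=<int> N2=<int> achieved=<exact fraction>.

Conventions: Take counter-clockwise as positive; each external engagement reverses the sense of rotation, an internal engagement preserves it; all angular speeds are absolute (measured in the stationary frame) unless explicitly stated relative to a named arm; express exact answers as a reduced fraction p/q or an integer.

class = planetary set [ratio 57/92 wanted; Willis about the carrier]
Willis with ω_sun = 0: ω_arm/ω_ring = N3/(N1+N3); set equal to 57/92  ⇒  N3/N1 = (57/92)/(1 − 57/92) = 57/35
N3 = N1 + 2·N2  ⇒  N2/N1 = (N3/N1 − 1)/2 = (57/35 − 1)/2 = 11/35
smallest multiple with N1 ≥ 12 and N2 ≥ 10: k = 1  ⇒  N1 = 1·35 = 35, N2 = 1·11 = 11 (N1 ≤ 40, N2 ≤ 30, N2 ≠ N1 ✓), N3 = 35 + 2·11 = 57
check: N3/(N1+N3) with N1 = 35, N3 = 57 gives 57/92; |achieved − target| = 0 ≤ 57/9200 ✓

N1=35 N2=11 achieved=57/92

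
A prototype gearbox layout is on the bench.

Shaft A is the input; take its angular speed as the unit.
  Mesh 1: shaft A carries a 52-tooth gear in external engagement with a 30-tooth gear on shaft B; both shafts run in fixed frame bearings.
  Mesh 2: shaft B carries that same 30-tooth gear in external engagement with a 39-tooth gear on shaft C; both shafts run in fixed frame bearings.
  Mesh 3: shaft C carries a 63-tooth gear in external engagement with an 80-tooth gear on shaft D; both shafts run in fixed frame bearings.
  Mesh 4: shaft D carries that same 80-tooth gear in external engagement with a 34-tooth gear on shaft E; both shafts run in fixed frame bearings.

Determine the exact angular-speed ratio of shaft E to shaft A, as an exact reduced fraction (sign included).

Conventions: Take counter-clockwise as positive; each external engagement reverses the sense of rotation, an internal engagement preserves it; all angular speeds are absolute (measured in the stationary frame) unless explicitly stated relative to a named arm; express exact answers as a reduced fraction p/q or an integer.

class = fixed-axis compound train [4 meshes; 4 ratios multiply, 4 sense flips]
mesh 1 [52T→30T]: running ratio 26/15, sense −
mesh 2 [30T→39T]: running ratio 4/3, sense +
mesh 3 [63T→80T]: running ratio 21/20, sense −
mesh 4 [80T→34T]: running ratio 42/17, sense +
ω_out/ω_in = 42/17

42/17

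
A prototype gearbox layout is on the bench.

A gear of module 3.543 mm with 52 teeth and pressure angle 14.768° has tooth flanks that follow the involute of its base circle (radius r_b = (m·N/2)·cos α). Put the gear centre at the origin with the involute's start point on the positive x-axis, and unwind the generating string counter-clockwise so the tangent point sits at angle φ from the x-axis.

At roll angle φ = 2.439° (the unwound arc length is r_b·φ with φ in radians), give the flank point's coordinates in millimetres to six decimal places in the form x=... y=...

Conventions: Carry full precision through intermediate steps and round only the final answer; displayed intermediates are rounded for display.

topology: single-mesh involute geometry — m = 3.543, N = 52
pitch radius r_p = m·N/2 = 3.543·52/2 = 92.118000
base radius r_b = r_p·cos α = 92.118000·cos 14.768° = 89.074965
roll angle φ = 2.439° = 0.04256858 rad
x = r_b·(cos φ + φ·sin φ) = 89.155634
y = r_b·(sin φ − φ·cos φ) = 0.002290

x=89.155634 y=0.002290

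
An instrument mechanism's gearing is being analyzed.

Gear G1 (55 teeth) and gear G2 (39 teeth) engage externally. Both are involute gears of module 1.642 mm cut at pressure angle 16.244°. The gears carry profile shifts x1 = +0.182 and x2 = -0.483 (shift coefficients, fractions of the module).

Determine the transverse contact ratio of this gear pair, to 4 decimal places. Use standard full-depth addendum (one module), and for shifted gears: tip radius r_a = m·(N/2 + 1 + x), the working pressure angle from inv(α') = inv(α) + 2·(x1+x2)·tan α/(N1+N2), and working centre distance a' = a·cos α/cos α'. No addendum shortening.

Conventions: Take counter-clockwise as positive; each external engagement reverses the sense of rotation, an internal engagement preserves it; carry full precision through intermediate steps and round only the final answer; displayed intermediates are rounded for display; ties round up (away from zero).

2.0931

single-mesh involute tooth geometry (55T engaging 39T at module 1.642)
base radii: r_b1 = 43.352374, r_b2 = 30.740774
tip radii: r_a1 = 47.095844, r_a2 = 32.867914
inv(α') = inv(16.244°) + 2·(+0.182-0.483)·tan α/(55+39) = 0.00598258  ⇒  α' = 14.86529°
a' = a·cos α / cos α' = 77.1740·cos 16.244°/cos 14.86529° = 76.658789
action lengths: √(r_a1²−r_b1²) = 18.400820, √(r_a2²−r_b2²) = 11.632049
base pitch p_b = π·m·cos α = 4.952564
CR = (18.400820 + 11.632049 − 76.658789·sin 14.86529°)/4.952564 = 2.093111
contact ratio ≈ 2.0931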